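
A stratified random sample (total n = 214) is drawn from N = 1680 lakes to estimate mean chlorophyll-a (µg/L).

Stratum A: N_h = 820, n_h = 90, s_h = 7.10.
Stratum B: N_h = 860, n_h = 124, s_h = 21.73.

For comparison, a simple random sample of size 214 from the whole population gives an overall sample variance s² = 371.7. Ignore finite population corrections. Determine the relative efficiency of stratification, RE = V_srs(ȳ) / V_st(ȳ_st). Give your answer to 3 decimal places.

RE ≈ 1.535

V̂(ȳ_st) = Σ W_h² s_h²/n_h, with W_h = N_h/N and N = 1680:
  stratum A: (820/1680)²·7.10²/90 = 0.133439
  stratum B: (860/1680)²·21.73²/124 = 0.997875
V_st = 1.13131
V_srs = s²/n = 371.7/214 = 1.73692
Relative efficiency = V_srs / V_st = 1.73692/1.13131 = 1.5353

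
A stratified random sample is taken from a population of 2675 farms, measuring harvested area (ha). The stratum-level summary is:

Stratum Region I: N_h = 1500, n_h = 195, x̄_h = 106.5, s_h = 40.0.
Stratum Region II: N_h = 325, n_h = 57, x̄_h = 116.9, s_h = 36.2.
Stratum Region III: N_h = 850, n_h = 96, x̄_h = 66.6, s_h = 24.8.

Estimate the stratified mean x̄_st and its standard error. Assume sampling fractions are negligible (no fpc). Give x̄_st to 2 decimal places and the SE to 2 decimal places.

x̄_st = Σ W_h x̄_h = (1500·106.5 + 325·116.9 + 850·66.6)/2675 = 95.08505
V̂(x̄_st) = Σ W_h² s_h²/n_h, with W_h = N_h/N and N = 2675:
  stratum Region I: (1500/2675)²·40.0²/195 = 2.58
  stratum Region II: (325/2675)²·36.2²/57 = 0.339361
  stratum Region III: (850/2675)²·24.8²/96 = 0.646878
V̂(x̄_st) = 3.56624
SE(x̄_st) = √3.56624 = 1.88845

x̄_st ≈ 95.09, SE ≈ 1.89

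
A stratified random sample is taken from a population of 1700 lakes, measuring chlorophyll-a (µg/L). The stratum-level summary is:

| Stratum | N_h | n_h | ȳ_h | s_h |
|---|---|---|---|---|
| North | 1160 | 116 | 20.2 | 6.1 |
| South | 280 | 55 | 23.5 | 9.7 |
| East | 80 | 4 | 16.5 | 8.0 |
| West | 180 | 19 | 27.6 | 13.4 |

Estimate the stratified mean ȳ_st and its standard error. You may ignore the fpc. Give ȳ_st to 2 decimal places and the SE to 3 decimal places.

ȳ_st ≈ 21.35, SE ≈ 0.581

ȳ_st = Σ W_h ȳ_h = (1160·20.2 + 280·23.5 + 80·16.5 + 180·27.6)/1700 = 21.35294
V̂(ȳ_st) = Σ W_h² s_h²/n_h, with W_h = N_h/N and N = 1700:
  stratum North: (1160/1700)²·6.1²/116 = 0.149355
  stratum South: (280/1700)²·9.7²/55 = 0.0464087
  stratum East: (80/1700)²·8.0²/4 = 0.0354325
  stratum West: (180/1700)²·13.4²/19 = 0.105951
V̂(ȳ_st) = 0.337147
SE(ȳ_st) = √0.337147 = 0.580643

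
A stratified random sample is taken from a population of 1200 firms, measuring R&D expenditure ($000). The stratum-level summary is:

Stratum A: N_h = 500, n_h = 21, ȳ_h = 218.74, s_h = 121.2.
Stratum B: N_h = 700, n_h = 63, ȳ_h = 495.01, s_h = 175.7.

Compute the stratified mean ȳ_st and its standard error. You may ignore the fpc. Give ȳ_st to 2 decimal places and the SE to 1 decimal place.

ȳ_st ≈ 379.90, SE ≈ 17.0

ȳ_st = Σ W_h ȳ_h = (500·218.74 + 700·495.01)/1200 = 379.89750
V̂(ȳ_st) = Σ W_h² s_h²/n_h, with W_h = N_h/N and N = 1200:
  stratum A: (500/1200)²·121.2²/21 = 121.44
  stratum B: (700/1200)²·175.7²/63 = 166.739
V̂(ȳ_st) = 288.179
SE(ȳ_st) = √288.179 = 16.9758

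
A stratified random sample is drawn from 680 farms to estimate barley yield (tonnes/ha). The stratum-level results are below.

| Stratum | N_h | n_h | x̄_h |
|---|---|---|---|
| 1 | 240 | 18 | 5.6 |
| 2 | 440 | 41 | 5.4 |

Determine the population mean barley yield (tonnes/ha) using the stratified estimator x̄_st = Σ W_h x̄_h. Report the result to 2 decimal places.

N = Σ N_h = 680. Stratum weights W_h = N_h/N.
x̄_st = (240·5.6 + 440·5.4) / 680 = 5.4706

x̄_st ≈ 5.47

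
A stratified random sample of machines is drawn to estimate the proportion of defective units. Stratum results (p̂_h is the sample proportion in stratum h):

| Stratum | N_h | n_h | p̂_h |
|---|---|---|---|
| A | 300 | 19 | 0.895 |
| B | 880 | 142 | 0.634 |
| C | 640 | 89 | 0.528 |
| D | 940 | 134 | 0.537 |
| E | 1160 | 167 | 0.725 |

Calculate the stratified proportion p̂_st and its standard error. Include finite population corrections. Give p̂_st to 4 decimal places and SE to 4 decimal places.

N = 3920; stratum weights W_h = N_h/N.
p̂_st = Σ W_h p̂_h = (300·0.895 + 880·0.634 + 640·0.528 + 940·0.537 + 1160·0.725)/3920 = 0.64034
V̂(p̂_st) = Σ W_h² (1 − n_h/N_h) p̂_h(1−p̂_h)/(n_h−1):
  stratum A: (300/3920)²·(1 − 19/300)·0.895·0.105/18 = 2.86415e-05
  stratum B: (880/3920)²·(1 − 142/880)·0.634·0.366/141 = 6.95534e-05
  stratum C: (640/3920)²·(1 − 89/640)·0.528·0.472/88 = 6.49909e-05
  stratum D: (940/3920)²·(1 − 134/940)·0.537·0.463/133 = 9.2171e-05
  stratum E: (1160/3920)²·(1 − 167/1160)·0.725·0.275/166 = 9.00322e-05
V̂(p̂_st) = 0.000345389; SE = √V̂ = 0.0185846

p̂_st ≈ 0.6403, SE ≈ 0.0186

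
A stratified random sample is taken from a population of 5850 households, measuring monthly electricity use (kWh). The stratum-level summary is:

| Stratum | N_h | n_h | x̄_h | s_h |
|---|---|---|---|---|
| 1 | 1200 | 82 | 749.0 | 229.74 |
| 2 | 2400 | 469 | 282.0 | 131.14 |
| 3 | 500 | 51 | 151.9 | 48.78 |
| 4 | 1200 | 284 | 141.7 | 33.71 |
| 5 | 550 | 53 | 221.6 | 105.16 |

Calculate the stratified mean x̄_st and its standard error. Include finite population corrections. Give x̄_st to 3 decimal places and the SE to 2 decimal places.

x̄_st ≈ 332.217, SE ≈ 5.68

x̄_st = Σ W_h x̄_h = (1200·749.0 + 2400·282.0 + 500·151.9 + 1200·141.7 + 550·221.6)/5850 = 332.21709
V̂(x̄_st) = Σ W_h² (1 − n_h/N_h) s_h²/n_h, with W_h = N_h/N and N = 5850:
  stratum 1: (1200/5850)²·(1 − 82/1200)·229.74²/82 = 25.2331
  stratum 2: (2400/5850)²·(1 − 469/2400)·131.14²/469 = 4.96569
  stratum 3: (500/5850)²·(1 − 51/500)·48.78²/51 = 0.306068
  stratum 4: (1200/5850)²·(1 − 284/1200)·33.71²/284 = 0.128518
  stratum 5: (550/5850)²·(1 − 53/550)·105.16²/53 = 1.6666
V̂(x̄_st) = 32.3
SE(x̄_st) = √32.3 = 5.68331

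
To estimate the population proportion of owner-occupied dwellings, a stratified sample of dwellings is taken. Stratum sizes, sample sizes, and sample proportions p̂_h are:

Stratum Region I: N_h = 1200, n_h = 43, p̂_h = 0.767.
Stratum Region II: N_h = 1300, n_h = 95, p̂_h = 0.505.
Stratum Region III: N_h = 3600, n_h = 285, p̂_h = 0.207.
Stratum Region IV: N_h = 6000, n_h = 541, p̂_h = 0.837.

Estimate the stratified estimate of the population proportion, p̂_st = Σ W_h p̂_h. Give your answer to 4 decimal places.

N = 12100; stratum weights W_h = N_h/N.
p̂_st = Σ W_h p̂_h = (1200·0.767 + 1300·0.505 + 3600·0.207 + 6000·0.837)/12100 = 0.60695

p̂_st ≈ 0.6070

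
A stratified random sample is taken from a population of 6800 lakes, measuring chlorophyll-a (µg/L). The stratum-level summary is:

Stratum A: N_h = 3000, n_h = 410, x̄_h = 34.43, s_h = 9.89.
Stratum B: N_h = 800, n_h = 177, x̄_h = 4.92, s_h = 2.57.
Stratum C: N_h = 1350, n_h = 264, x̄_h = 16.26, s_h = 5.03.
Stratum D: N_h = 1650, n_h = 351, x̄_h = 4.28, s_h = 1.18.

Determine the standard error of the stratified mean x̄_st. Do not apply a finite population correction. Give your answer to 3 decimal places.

V̂(x̄_st) = Σ W_h² s_h²/n_h, with W_h = N_h/N and N = 6800:
  stratum A: (3000/6800)²·9.89²/410 = 0.0464337
  stratum B: (800/6800)²·2.57²/177 = 0.000516482
  stratum C: (1350/6800)²·5.03²/264 = 0.0037773
  stratum D: (1650/6800)²·1.18²/351 = 0.000233565
V̂(x̄_st) = 0.0509611
SE(x̄_st) = √0.0509611 = 0.225746

SE(x̄_st) ≈ 0.226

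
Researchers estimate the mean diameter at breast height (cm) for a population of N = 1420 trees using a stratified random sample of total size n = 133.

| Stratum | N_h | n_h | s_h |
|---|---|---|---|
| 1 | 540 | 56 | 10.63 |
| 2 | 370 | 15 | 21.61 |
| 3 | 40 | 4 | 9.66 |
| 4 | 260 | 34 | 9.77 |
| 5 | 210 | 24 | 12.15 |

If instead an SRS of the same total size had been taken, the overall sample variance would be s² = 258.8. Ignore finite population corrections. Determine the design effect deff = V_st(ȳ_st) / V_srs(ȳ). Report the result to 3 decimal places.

deff ≈ 1.363

V̂(ȳ_st) = Σ W_h² s_h²/n_h, with W_h = N_h/N and N = 1420:
  stratum 1: (540/1420)²·10.63²/56 = 0.291803
  stratum 2: (370/1420)²·21.61²/15 = 2.11371
  stratum 3: (40/1420)²·9.66²/4 = 0.0185113
  stratum 4: (260/1420)²·9.77²/34 = 0.0941196
  stratum 5: (210/1420)²·12.15²/24 = 0.134525
V_st = 2.65267
V_srs = s²/n = 258.8/133 = 1.94586
deff = V_st / V_srs = 2.65267/1.94586 = 1.3632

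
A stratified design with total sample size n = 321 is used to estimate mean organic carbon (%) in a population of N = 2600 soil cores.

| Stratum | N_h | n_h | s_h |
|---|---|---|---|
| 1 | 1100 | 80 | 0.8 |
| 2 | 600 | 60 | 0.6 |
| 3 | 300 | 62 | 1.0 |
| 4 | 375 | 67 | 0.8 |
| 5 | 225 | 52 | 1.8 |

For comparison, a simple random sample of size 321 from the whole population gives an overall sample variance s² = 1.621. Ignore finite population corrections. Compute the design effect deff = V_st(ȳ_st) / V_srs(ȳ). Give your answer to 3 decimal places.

deff ≈ 0.521

V̂(ȳ_st) = Σ W_h² s_h²/n_h, with W_h = N_h/N and N = 2600:
  stratum 1: (1100/2600)²·0.8²/80 = 0.00143195
  stratum 2: (600/2600)²·0.6²/60 = 0.000319527
  stratum 3: (300/2600)²·1.0²/62 = 0.000214736
  stratum 4: (375/2600)²·0.8²/67 = 0.000198711
  stratum 5: (225/2600)²·1.8²/52 = 0.000466616
V_st = 0.00263154
V_srs = s²/n = 1.621/321 = 0.00504984
deff = V_st / V_srs = 0.00263154/0.00504984 = 0.5211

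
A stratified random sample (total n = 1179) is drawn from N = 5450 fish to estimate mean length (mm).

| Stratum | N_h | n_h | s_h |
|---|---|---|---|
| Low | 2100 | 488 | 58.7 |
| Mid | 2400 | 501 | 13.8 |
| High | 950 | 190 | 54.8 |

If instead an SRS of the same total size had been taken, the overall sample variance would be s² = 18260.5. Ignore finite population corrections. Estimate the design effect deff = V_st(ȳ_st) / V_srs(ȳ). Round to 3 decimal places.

deff ≈ 0.103

V̂(ȳ_st) = Σ W_h² s_h²/n_h, with W_h = N_h/N and N = 5450:
  stratum Low: (2100/5450)²·58.7²/488 = 1.04834
  stratum Mid: (2400/5450)²·13.8²/501 = 0.073714
  stratum High: (950/5450)²·54.8²/190 = 0.480244
V_st = 1.6023
V_srs = s²/n = 18260.5/1179 = 15.4881
deff = V_st / V_srs = 1.6023/15.4881 = 0.1035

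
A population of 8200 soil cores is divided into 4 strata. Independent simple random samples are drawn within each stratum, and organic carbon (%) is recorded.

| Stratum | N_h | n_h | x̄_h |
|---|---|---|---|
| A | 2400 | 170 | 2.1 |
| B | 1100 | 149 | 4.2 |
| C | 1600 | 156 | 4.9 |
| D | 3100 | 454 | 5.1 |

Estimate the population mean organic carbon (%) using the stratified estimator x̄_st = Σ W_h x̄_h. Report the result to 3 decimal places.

x̄_st ≈ 4.062

N = Σ N_h = 8200. Stratum weights W_h = N_h/N.
x̄_st = (2400·2.1 + 1100·4.2 + 1600·4.9 + 3100·5.1) / 8200 = 4.06220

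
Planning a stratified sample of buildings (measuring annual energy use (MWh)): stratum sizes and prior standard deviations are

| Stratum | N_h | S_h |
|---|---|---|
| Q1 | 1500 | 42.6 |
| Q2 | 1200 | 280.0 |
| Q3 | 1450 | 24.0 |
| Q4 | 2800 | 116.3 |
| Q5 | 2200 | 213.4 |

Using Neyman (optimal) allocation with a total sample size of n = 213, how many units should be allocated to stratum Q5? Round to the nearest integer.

81

Neyman allocation: n_h = n · N_h S_h / Σ N_i S_i, with n = 213.
  stratum Q1: N_h·S_h = 1500·42.6 = 63900.00
  stratum Q2: N_h·S_h = 1200·280.0 = 336000.00
  stratum Q3: N_h·S_h = 1450·24.0 = 34800.00
  stratum Q4: N_h·S_h = 2800·116.3 = 325640.00
  stratum Q5: N_h·S_h = 2200·213.4 = 469480.00
Σ N_h S_h = 1229820.00
n for stratum Q5 = 213·469480.00/1229820.00 = 81.312 → 81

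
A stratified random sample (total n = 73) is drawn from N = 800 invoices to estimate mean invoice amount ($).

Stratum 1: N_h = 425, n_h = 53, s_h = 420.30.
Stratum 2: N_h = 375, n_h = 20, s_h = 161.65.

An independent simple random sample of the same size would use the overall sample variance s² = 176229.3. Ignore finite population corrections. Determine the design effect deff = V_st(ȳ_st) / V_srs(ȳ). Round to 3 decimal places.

V̂(ȳ_st) = Σ W_h² s_h²/n_h, with W_h = N_h/N and N = 800:
  stratum 1: (425/800)²·420.30²/53 = 940.678
  stratum 2: (375/800)²·161.65²/20 = 287.081
V_st = 1227.76
V_srs = s²/n = 176229.3/73 = 2414.1
deff = V_st / V_srs = 1227.76/2414.1 = 0.5086

deff ≈ 0.509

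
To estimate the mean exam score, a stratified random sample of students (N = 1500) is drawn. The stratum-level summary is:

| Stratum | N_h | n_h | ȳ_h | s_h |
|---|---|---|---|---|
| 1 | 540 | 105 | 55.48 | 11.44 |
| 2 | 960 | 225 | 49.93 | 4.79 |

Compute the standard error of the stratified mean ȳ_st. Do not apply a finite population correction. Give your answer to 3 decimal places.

V̂(ȳ_st) = Σ W_h² s_h²/n_h, with W_h = N_h/N and N = 1500:
  stratum 1: (540/1500)²·11.44²/105 = 0.161535
  stratum 2: (960/1500)²·4.79²/225 = 0.0417685
V̂(ȳ_st) = 0.203304
SE(ȳ_st) = √0.203304 = 0.450892

SE(ȳ_st) ≈ 0.451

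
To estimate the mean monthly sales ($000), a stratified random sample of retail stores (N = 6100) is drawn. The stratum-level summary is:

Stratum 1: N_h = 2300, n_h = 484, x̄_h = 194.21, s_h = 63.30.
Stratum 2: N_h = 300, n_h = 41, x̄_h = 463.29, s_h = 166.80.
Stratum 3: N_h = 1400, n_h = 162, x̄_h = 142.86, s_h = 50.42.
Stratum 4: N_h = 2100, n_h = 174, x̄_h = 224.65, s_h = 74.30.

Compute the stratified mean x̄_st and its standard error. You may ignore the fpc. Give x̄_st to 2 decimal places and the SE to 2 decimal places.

x̄_st = Σ W_h x̄_h = (2300·194.21 + 300·463.29 + 1400·142.86 + 2100·224.65)/6100 = 206.13754
V̂(x̄_st) = Σ W_h² s_h²/n_h, with W_h = N_h/N and N = 6100:
  stratum 1: (2300/6100)²·63.30²/484 = 1.17695
  stratum 2: (300/6100)²·166.80²/41 = 1.64131
  stratum 3: (1400/6100)²·50.42²/162 = 0.826584
  stratum 4: (2100/6100)²·74.30²/174 = 3.76017
V̂(x̄_st) = 7.40501
SE(x̄_st) = √7.40501 = 2.72122

x̄_st ≈ 206.14, SE ≈ 2.72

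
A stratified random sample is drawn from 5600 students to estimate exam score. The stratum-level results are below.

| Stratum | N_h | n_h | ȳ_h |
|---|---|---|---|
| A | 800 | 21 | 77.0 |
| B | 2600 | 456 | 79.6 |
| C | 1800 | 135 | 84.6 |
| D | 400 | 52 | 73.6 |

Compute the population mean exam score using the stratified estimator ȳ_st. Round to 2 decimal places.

ȳ_st ≈ 80.41

N = Σ N_h = 5600. Stratum weights W_h = N_h/N.
ȳ_st = (800·77.0 + 2600·79.6 + 1800·84.6 + 400·73.6) / 5600 = 80.4071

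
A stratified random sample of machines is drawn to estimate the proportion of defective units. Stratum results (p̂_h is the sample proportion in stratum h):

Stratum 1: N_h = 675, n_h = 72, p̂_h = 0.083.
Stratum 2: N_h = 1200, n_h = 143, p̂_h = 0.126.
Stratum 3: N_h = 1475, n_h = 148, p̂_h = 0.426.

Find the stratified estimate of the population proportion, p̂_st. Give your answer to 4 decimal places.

p̂_st ≈ 0.2494

N = 3350; stratum weights W_h = N_h/N.
p̂_st = Σ W_h p̂_h = (675·0.083 + 1200·0.126 + 1475·0.426)/3350 = 0.24943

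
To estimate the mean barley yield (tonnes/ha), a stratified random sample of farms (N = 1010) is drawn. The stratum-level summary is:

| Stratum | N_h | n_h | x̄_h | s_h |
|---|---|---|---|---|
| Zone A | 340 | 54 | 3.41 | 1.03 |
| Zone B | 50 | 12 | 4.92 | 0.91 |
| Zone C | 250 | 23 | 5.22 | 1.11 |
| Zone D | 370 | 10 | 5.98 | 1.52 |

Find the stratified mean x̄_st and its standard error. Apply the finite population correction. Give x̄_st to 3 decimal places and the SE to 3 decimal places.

x̄_st ≈ 4.874, SE ≈ 0.187

x̄_st = Σ W_h x̄_h = (340·3.41 + 50·4.92 + 250·5.22 + 370·5.98)/1010 = 4.87426
V̂(x̄_st) = Σ W_h² (1 − n_h/N_h) s_h²/n_h, with W_h = N_h/N and N = 1010:
  stratum Zone A: (340/1010)²·(1 − 54/340)·1.03²/54 = 0.00187276
  stratum Zone B: (50/1010)²·(1 − 12/50)·0.91²/12 = 0.000128532
  stratum Zone C: (250/1010)²·(1 − 23/250)·1.11²/23 = 0.00298017
  stratum Zone D: (370/1010)²·(1 − 10/370)·1.52²/10 = 0.0301681
V̂(x̄_st) = 0.0351496
SE(x̄_st) = √0.0351496 = 0.187482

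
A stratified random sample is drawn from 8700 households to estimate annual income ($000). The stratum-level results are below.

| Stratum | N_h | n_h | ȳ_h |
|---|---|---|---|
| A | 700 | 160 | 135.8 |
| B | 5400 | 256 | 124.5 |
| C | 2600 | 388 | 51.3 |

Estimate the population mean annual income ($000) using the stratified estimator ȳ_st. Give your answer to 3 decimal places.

N = Σ N_h = 8700. Stratum weights W_h = N_h/N.
ȳ_st = (700·135.8 + 5400·124.5 + 2600·51.3) / 8700 = 103.53333

ȳ_st ≈ 103.533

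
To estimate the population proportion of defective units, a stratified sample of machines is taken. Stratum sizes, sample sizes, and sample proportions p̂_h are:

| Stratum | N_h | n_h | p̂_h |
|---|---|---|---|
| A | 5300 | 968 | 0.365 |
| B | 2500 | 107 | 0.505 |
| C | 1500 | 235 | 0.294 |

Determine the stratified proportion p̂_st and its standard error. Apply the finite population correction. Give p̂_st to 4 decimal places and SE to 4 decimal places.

N = 9300; stratum weights W_h = N_h/N.
p̂_st = Σ W_h p̂_h = (5300·0.365 + 2500·0.505 + 1500·0.294)/9300 = 0.39118
V̂(p̂_st) = Σ W_h² (1 − n_h/N_h) p̂_h(1−p̂_h)/(n_h−1):
  stratum A: (5300/9300)²·(1 − 968/5300)·0.365·0.635/967 = 6.36266e-05
  stratum B: (2500/9300)²·(1 − 107/2500)·0.505·0.495/106 = 0.00016312
  stratum C: (1500/9300)²·(1 − 235/1500)·0.294·0.706/234 = 1.94604e-05
V̂(p̂_st) = 0.000246207; SE = √V̂ = 0.015691

p̂_st ≈ 0.3912, SE ≈ 0.0157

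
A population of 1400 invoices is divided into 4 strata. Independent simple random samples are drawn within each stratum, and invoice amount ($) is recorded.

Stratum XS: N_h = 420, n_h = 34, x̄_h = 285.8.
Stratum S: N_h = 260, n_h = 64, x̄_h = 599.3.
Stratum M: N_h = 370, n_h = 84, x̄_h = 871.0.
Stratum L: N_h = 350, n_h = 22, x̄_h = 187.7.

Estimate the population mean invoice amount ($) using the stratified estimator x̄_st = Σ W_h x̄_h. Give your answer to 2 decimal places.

N = Σ N_h = 1400. Stratum weights W_h = N_h/N.
x̄_st = (420·285.8 + 260·599.3 + 370·871.0 + 350·187.7) / 1400 = 474.1564

x̄_st ≈ 474.16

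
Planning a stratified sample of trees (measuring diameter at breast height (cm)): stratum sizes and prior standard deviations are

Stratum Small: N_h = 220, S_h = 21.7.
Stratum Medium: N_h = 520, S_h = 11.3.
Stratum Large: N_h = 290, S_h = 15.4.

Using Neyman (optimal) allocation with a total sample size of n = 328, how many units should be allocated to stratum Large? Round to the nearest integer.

97

Neyman allocation: n_h = n · N_h S_h / Σ N_i S_i, with n = 328.
  stratum Small: N_h·S_h = 220·21.7 = 4774.00
  stratum Medium: N_h·S_h = 520·11.3 = 5876.00
  stratum Large: N_h·S_h = 290·15.4 = 4466.00
Σ N_h S_h = 15116.00
n for stratum Large = 328·4466.00/15116.00 = 96.907 → 97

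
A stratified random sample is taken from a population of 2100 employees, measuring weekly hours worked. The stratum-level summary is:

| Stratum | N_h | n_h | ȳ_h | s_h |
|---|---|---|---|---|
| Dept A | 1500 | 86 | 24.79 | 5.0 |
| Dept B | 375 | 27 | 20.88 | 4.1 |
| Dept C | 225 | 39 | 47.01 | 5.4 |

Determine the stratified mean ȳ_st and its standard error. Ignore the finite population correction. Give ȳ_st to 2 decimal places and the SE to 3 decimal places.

ȳ_st = Σ W_h ȳ_h = (1500·24.79 + 375·20.88 + 225·47.01)/2100 = 26.47250
V̂(ȳ_st) = Σ W_h² s_h²/n_h, with W_h = N_h/N and N = 2100:
  stratum Dept A: (1500/2100)²·5.0²/86 = 0.148315
  stratum Dept B: (375/2100)²·4.1²/27 = 0.0198531
  stratum Dept C: (225/2100)²·5.4²/39 = 0.0085832
V̂(ȳ_st) = 0.176751
SE(ȳ_st) = √0.176751 = 0.420418

ȳ_st ≈ 26.47, SE ≈ 0.420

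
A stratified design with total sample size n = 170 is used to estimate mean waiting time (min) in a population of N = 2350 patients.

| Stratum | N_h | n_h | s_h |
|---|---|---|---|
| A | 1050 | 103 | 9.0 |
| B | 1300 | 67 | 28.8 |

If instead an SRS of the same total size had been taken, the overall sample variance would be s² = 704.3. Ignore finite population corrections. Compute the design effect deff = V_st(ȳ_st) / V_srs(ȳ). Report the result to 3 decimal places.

V̂(ȳ_st) = Σ W_h² s_h²/n_h, with W_h = N_h/N and N = 2350:
  stratum A: (1050/2350)²·9.0²/103 = 0.156997
  stratum B: (1300/2350)²·28.8²/67 = 3.78845
V_st = 3.94544
V_srs = s²/n = 704.3/170 = 4.14294
deff = V_st / V_srs = 3.94544/4.14294 = 0.9523

deff ≈ 0.952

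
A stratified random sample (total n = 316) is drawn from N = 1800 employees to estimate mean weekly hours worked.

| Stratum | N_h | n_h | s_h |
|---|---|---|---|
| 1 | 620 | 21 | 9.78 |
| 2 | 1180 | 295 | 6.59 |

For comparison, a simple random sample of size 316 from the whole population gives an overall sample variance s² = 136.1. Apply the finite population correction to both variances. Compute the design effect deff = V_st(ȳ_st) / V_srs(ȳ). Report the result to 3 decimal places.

deff ≈ 1.604

V̂(ȳ_st) = Σ W_h² (1 − n_h/N_h) s_h²/n_h, with W_h = N_h/N and N = 1800:
  stratum 1: (620/1800)²·(1 − 21/620)·9.78²/21 = 0.522074
  stratum 2: (1180/1800)²·(1 − 295/1180)·6.59²/295 = 0.0474492
V_st = 0.569523
V_srs = (1 − 316/1800)·136.1/316 = 0.355085
deff = V_st / V_srs = 0.569523/0.355085 = 1.6039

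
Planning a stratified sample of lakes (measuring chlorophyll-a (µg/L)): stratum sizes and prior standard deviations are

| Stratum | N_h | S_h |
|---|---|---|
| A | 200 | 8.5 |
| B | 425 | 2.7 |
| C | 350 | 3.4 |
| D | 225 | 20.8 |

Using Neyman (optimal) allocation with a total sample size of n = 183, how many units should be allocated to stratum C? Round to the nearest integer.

25

Neyman allocation: n_h = n · N_h S_h / Σ N_i S_i, with n = 183.
  stratum A: N_h·S_h = 200·8.5 = 1700.00
  stratum B: N_h·S_h = 425·2.7 = 1147.50
  stratum C: N_h·S_h = 350·3.4 = 1190.00
  stratum D: N_h·S_h = 225·20.8 = 4680.00
Σ N_h S_h = 8717.50
n for stratum C = 183·1190.00/8717.50 = 24.981 → 25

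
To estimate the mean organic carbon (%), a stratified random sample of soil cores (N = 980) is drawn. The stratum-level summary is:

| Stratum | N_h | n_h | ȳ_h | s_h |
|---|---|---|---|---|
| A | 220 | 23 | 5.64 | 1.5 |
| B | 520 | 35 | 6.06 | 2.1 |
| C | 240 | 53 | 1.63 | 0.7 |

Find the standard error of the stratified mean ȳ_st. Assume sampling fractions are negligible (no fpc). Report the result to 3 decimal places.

SE(ȳ_st) ≈ 0.202

V̂(ȳ_st) = Σ W_h² s_h²/n_h, with W_h = N_h/N and N = 980:
  stratum A: (220/980)²·1.5²/23 = 0.00493001
  stratum B: (520/980)²·2.1²/35 = 0.0354752
  stratum C: (240/980)²·0.7²/53 = 0.000554486
V̂(ȳ_st) = 0.0409597
SE(ȳ_st) = √0.0409597 = 0.202385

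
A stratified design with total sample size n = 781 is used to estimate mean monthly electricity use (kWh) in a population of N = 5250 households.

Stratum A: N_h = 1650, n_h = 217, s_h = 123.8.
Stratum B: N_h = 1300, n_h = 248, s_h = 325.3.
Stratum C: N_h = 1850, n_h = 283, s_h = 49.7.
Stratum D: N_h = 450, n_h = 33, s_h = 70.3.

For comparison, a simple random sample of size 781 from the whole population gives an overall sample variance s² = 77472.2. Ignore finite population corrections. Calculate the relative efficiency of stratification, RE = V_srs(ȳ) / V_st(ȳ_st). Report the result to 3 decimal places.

RE ≈ 2.808

V̂(ȳ_st) = Σ W_h² s_h²/n_h, with W_h = N_h/N and N = 5250:
  stratum A: (1650/5250)²·123.8²/217 = 6.97639
  stratum B: (1300/5250)²·325.3²/248 = 26.1628
  stratum C: (1850/5250)²·49.7²/283 = 1.08381
  stratum D: (450/5250)²·70.3²/33 = 1.10028
V_st = 35.3233
V_srs = s²/n = 77472.2/781 = 99.1962
Relative efficiency = V_srs / V_st = 99.1962/35.3233 = 2.8082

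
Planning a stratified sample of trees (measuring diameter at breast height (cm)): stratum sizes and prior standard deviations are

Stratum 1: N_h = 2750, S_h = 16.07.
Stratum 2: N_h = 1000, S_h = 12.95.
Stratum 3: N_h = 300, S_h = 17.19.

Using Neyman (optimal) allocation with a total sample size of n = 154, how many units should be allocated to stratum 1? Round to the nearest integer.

Neyman allocation: n_h = n · N_h S_h / Σ N_i S_i, with n = 154.
  stratum 1: N_h·S_h = 2750·16.07 = 44192.50
  stratum 2: N_h·S_h = 1000·12.95 = 12950.00
  stratum 3: N_h·S_h = 300·17.19 = 5157.00
Σ N_h S_h = 62299.50
n for stratum 1 = 154·44192.50/62299.50 = 109.241 → 109

109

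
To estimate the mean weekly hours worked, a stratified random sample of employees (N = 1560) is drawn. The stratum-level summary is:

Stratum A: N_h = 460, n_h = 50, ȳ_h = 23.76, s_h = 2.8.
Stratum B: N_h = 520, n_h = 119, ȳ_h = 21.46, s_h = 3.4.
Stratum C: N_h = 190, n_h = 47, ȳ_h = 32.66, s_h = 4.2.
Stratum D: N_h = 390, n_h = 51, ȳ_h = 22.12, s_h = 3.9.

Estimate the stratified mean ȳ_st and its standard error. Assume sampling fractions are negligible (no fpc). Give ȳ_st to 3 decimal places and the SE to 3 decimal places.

ȳ_st ≈ 23.667, SE ≈ 0.221

ȳ_st = Σ W_h ȳ_h = (460·23.76 + 520·21.46 + 190·32.66 + 390·22.12)/1560 = 23.66731
V̂(ȳ_st) = Σ W_h² s_h²/n_h, with W_h = N_h/N and N = 1560:
  stratum A: (460/1560)²·2.8²/50 = 0.0136337
  stratum B: (520/1560)²·3.4²/119 = 0.0107937
  stratum C: (190/1560)²·4.2²/47 = 0.00556748
  stratum D: (390/1560)²·3.9²/51 = 0.0186397
V̂(ȳ_st) = 0.0486345
SE(ȳ_st) = √0.0486345 = 0.220532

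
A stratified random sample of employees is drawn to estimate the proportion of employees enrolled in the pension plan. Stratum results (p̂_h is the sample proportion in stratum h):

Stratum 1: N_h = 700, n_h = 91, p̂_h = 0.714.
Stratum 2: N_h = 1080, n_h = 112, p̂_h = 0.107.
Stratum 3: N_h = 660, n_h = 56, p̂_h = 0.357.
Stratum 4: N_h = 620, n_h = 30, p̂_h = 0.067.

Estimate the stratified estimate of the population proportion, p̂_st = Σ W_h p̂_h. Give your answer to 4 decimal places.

N = 3060; stratum weights W_h = N_h/N.
p̂_st = Σ W_h p̂_h = (700·0.714 + 1080·0.107 + 660·0.357 + 620·0.067)/3060 = 0.29167

p̂_st ≈ 0.2917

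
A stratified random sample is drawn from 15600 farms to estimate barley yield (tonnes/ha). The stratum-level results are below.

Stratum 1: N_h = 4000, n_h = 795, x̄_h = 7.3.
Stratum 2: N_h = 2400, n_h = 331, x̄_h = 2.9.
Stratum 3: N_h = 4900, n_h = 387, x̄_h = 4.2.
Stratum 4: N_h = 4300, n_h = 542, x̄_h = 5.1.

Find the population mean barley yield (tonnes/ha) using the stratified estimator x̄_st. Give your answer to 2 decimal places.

N = Σ N_h = 15600. Stratum weights W_h = N_h/N.
x̄_st = (4000·7.3 + 2400·2.9 + 4900·4.2 + 4300·5.1) / 15600 = 5.0429

x̄_st ≈ 5.04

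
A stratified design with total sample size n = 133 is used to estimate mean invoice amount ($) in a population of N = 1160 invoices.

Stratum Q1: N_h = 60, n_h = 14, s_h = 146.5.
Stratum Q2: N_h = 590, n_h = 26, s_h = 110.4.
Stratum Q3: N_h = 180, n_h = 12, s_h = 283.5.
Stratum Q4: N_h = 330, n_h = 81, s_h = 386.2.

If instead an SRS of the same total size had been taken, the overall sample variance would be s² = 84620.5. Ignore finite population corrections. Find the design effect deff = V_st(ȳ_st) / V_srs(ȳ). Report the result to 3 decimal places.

deff ≈ 0.685

V̂(ȳ_st) = Σ W_h² s_h²/n_h, with W_h = N_h/N and N = 1160:
  stratum Q1: (60/1160)²·146.5²/14 = 4.10142
  stratum Q2: (590/1160)²·110.4²/26 = 121.27
  stratum Q3: (180/1160)²·283.5²/12 = 161.27
  stratum Q4: (330/1160)²·386.2²/81 = 149.022
V_st = 435.664
V_srs = s²/n = 84620.5/133 = 636.244
deff = V_st / V_srs = 435.664/636.244 = 0.6847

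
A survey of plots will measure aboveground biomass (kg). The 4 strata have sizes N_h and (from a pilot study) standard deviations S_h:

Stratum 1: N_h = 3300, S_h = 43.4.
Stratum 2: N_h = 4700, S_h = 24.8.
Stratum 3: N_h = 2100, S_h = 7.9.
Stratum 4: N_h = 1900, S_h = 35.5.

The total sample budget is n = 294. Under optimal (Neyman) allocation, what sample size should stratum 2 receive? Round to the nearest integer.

Neyman allocation: n_h = n · N_h S_h / Σ N_i S_i, with n = 294.
  stratum 1: N_h·S_h = 3300·43.4 = 143220.00
  stratum 2: N_h·S_h = 4700·24.8 = 116560.00
  stratum 3: N_h·S_h = 2100·7.9 = 16590.00
  stratum 4: N_h·S_h = 1900·35.5 = 67450.00
Σ N_h S_h = 343820.00
n for stratum 2 = 294·116560.00/343820.00 = 99.670 → 100

100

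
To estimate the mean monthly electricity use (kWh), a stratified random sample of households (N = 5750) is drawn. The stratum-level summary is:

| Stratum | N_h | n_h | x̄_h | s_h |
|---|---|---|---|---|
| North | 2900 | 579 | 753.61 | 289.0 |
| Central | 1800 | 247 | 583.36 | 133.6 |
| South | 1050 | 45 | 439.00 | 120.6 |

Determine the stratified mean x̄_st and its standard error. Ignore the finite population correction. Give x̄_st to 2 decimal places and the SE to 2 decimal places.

x̄_st ≈ 642.86, SE ≈ 7.39

x̄_st = Σ W_h x̄_h = (2900·753.61 + 1800·583.36 + 1050·439.00)/5750 = 642.86383
V̂(x̄_st) = Σ W_h² s_h²/n_h, with W_h = N_h/N and N = 5750:
  stratum North: (2900/5750)²·289.0²/579 = 36.6925
  stratum Central: (1800/5750)²·133.6²/247 = 7.0815
  stratum South: (1050/5750)²·120.6²/45 = 10.7777
V̂(x̄_st) = 54.5517
SE(x̄_st) = √54.5517 = 7.38591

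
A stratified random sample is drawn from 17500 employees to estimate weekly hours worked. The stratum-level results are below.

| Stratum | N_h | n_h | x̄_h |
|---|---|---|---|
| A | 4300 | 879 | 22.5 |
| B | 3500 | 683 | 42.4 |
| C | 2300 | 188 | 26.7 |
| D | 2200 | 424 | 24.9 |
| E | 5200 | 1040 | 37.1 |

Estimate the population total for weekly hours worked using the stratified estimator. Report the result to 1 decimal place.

τ̂_st = Σ N_h x̄_h = 4300·22.5 + 3500·42.4 + 2300·26.7 + 2200·24.9 + 5200·37.1 = 554260.0

τ̂_st ≈ 554260.0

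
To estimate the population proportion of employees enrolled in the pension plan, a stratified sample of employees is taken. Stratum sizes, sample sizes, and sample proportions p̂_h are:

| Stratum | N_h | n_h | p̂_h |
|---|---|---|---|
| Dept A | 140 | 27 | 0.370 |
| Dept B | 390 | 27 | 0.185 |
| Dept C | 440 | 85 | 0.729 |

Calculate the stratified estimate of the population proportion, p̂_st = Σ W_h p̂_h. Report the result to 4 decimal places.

p̂_st ≈ 0.4585

N = 970; stratum weights W_h = N_h/N.
p̂_st = Σ W_h p̂_h = (140·0.370 + 390·0.185 + 440·0.729)/970 = 0.45846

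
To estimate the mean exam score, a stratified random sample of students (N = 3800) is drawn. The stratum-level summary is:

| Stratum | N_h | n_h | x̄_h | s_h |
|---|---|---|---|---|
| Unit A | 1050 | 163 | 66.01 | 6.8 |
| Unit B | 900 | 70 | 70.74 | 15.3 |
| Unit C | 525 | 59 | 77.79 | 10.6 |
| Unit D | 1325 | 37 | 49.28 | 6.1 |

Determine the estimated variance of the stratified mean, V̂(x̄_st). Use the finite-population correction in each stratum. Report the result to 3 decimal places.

V̂(x̄_st) = Σ W_h² (1 − n_h/N_h) s_h²/n_h, with W_h = N_h/N and N = 3800:
  stratum Unit A: (1050/3800)²·(1 − 163/1050)·6.8²/163 = 0.0182968
  stratum Unit B: (900/3800)²·(1 − 70/900)·15.3²/70 = 0.172997
  stratum Unit C: (525/3800)²·(1 − 59/525)·10.6²/59 = 0.0322655
  stratum Unit D: (1325/3800)²·(1 − 37/1325)·6.1²/37 = 0.118856
V̂(x̄_st) = 0.342416

V̂(x̄_st) ≈ 0.342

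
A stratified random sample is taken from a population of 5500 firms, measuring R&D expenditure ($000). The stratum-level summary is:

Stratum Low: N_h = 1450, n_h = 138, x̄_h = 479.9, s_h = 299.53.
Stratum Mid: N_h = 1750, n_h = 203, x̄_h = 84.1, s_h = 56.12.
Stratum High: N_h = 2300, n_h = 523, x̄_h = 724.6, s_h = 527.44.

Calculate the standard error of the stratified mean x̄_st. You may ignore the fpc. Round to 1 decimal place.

V̂(x̄_st) = Σ W_h² s_h²/n_h, with W_h = N_h/N and N = 5500:
  stratum Low: (1450/5500)²·299.53²/138 = 45.1869
  stratum Mid: (1750/5500)²·56.12²/203 = 1.57069
  stratum High: (2300/5500)²·527.44²/523 = 93.0197
V̂(x̄_st) = 139.777
SE(x̄_st) = √139.777 = 11.8227

SE(x̄_st) ≈ 11.8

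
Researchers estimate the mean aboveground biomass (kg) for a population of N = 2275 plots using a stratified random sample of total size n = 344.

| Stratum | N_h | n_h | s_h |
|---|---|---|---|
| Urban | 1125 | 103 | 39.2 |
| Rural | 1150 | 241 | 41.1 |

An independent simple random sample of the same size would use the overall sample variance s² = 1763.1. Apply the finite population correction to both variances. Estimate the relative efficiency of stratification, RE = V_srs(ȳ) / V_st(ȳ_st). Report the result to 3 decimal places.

RE ≈ 0.920

V̂(ȳ_st) = Σ W_h² (1 − n_h/N_h) s_h²/n_h, with W_h = N_h/N and N = 2275:
  stratum Urban: (1125/2275)²·(1 − 103/1125)·39.2²/103 = 3.31418
  stratum Rural: (1150/2275)²·(1 − 241/1150)·41.1²/241 = 1.41568
V_st = 4.72986
V_srs = (1 − 344/2275)·1763.1/344 = 4.3503
Relative efficiency = V_srs / V_st = 4.3503/4.72986 = 0.9198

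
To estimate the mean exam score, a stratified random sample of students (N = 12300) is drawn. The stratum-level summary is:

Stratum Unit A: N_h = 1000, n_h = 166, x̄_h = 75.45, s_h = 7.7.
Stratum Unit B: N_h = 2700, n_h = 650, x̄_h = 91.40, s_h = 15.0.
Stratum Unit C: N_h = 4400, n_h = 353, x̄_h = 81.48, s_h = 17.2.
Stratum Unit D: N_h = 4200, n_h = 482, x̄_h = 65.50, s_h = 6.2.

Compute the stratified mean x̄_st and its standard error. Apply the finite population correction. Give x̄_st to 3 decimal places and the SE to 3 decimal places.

x̄_st ≈ 77.711, SE ≈ 0.349

x̄_st = Σ W_h x̄_h = (1000·75.45 + 2700·91.40 + 4400·81.48 + 4200·65.50)/12300 = 77.71073
V̂(x̄_st) = Σ W_h² (1 − n_h/N_h) s_h²/n_h, with W_h = N_h/N and N = 12300:
  stratum Unit A: (1000/12300)²·(1 − 166/1000)·7.7²/166 = 0.00196893
  stratum Unit B: (2700/12300)²·(1 − 650/2700)·15.0²/650 = 0.0126642
  stratum Unit C: (4400/12300)²·(1 − 353/4400)·17.2²/353 = 0.0986411
  stratum Unit D: (4200/12300)²·(1 − 482/4200)·6.2²/482 = 0.00823161
V̂(x̄_st) = 0.121506
SE(x̄_st) = √0.121506 = 0.348577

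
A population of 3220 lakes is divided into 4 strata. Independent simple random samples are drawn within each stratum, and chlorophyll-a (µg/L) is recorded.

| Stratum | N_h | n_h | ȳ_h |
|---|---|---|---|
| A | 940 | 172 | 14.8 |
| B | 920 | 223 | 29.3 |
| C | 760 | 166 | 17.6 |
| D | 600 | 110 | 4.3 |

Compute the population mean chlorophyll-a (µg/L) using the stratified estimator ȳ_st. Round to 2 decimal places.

N = Σ N_h = 3220. Stratum weights W_h = N_h/N.
ȳ_st = (940·14.8 + 920·29.3 + 760·17.6 + 600·4.3) / 3220 = 17.6472

ȳ_st ≈ 17.65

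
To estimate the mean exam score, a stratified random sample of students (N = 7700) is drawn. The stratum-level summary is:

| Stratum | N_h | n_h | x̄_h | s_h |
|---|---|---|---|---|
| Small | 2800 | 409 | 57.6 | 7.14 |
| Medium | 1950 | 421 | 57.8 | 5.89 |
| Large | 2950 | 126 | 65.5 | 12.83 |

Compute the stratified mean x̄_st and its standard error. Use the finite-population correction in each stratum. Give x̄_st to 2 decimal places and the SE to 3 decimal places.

x̄_st = Σ W_h x̄_h = (2800·57.6 + 1950·57.8 + 2950·65.5)/7700 = 60.67727
V̂(x̄_st) = Σ W_h² (1 − n_h/N_h) s_h²/n_h, with W_h = N_h/N and N = 7700:
  stratum Small: (2800/7700)²·(1 − 409/2800)·7.14²/409 = 0.0140744
  stratum Medium: (1950/7700)²·(1 − 421/1950)·5.89²/421 = 0.0041439
  stratum Large: (2950/7700)²·(1 − 126/2950)·12.83²/126 = 0.183564
V̂(x̄_st) = 0.201782
SE(x̄_st) = √0.201782 = 0.449202

x̄_st ≈ 60.68, SE ≈ 0.449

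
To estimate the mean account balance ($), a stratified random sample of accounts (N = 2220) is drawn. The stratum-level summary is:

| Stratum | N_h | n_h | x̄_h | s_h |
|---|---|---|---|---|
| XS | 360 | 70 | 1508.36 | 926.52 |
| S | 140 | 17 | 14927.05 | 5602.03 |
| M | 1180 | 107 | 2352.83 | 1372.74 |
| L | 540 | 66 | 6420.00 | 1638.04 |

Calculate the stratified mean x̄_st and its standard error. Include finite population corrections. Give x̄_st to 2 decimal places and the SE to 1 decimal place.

x̄_st ≈ 3998.17, SE ≈ 115.5

x̄_st = Σ W_h x̄_h = (360·1508.36 + 140·14927.05 + 1180·2352.83 + 540·6420.00)/2220 = 3998.16937
V̂(x̄_st) = Σ W_h² (1 − n_h/N_h) s_h²/n_h, with W_h = N_h/N and N = 2220:
  stratum XS: (360/2220)²·(1 − 70/360)·926.52²/70 = 259.78
  stratum S: (140/2220)²·(1 − 17/140)·5602.03²/17 = 6450.14
  stratum M: (1180/2220)²·(1 − 107/1180)·1372.74²/107 = 4524.48
  stratum L: (540/2220)²·(1 − 66/540)·1638.04²/66 = 2111.4
V̂(x̄_st) = 13345.8
SE(x̄_st) = √13345.8 = 115.524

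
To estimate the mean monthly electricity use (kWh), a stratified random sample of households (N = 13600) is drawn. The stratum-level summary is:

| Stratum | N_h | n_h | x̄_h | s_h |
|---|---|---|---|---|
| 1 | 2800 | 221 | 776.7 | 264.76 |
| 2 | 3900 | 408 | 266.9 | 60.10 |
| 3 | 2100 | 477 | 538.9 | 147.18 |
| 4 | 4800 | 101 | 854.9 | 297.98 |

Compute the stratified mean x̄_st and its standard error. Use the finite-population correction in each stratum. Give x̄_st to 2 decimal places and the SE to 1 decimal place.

x̄_st ≈ 621.39, SE ≈ 11.0

x̄_st = Σ W_h x̄_h = (2800·776.7 + 3900·266.9 + 2100·538.9 + 4800·854.9)/13600 = 621.38824
V̂(x̄_st) = Σ W_h² (1 − n_h/N_h) s_h²/n_h, with W_h = N_h/N and N = 13600:
  stratum 1: (2800/13600)²·(1 − 221/2800)·264.76²/221 = 12.3835
  stratum 2: (3900/13600)²·(1 − 408/3900)·60.10²/408 = 0.651853
  stratum 3: (2100/13600)²·(1 − 477/2100)·147.18²/477 = 0.836834
  stratum 4: (4800/13600)²·(1 − 101/4800)·297.98²/101 = 107.207
V̂(x̄_st) = 121.079
SE(x̄_st) = √121.079 = 11.0036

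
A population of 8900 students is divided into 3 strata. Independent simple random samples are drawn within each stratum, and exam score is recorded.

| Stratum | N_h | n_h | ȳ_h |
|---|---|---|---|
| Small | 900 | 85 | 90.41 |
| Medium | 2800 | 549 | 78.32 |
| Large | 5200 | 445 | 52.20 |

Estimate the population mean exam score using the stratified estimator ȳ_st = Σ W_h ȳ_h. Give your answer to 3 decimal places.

N = Σ N_h = 8900. Stratum weights W_h = N_h/N.
ȳ_st = (900·90.41 + 2800·78.32 + 5200·52.20) / 8900 = 64.28146

ȳ_st ≈ 64.281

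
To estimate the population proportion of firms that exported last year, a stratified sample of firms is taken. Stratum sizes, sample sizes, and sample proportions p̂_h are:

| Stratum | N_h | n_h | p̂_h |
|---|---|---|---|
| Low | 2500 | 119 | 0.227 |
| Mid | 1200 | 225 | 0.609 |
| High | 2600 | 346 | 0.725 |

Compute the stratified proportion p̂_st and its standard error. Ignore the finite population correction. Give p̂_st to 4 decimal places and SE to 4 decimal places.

N = 6300; stratum weights W_h = N_h/N.
p̂_st = Σ W_h p̂_h = (2500·0.227 + 1200·0.609 + 2600·0.725)/6300 = 0.50529
V̂(p̂_st) = Σ W_h² p̂_h(1−p̂_h)/(n_h−1):
  stratum Low: (2500/6300)²·0.227·0.773/118 = 0.000234165
  stratum Mid: (1200/6300)²·0.609·0.391/224 = 3.8568e-05
  stratum High: (2600/6300)²·0.725·0.275/345 = 9.84277e-05
V̂(p̂_st) = 0.000371161; SE = √V̂ = 0.0192655

p̂_st ≈ 0.5053, SE ≈ 0.0193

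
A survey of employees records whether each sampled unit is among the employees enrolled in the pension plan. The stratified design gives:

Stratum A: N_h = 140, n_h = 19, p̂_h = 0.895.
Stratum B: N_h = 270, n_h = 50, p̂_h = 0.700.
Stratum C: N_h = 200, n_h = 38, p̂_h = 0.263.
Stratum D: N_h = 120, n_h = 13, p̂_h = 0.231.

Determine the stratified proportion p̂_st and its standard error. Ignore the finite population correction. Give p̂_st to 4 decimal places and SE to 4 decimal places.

N = 730; stratum weights W_h = N_h/N.
p̂_st = Σ W_h p̂_h = (140·0.895 + 270·0.700 + 200·0.263 + 120·0.231)/730 = 0.54058
V̂(p̂_st) = Σ W_h² p̂_h(1−p̂_h)/(n_h−1):
  stratum A: (140/730)²·0.895·0.105/18 = 0.000192022
  stratum B: (270/730)²·0.700·0.300/49 = 0.00058628
  stratum C: (200/730)²·0.263·0.737/37 = 0.00039322
  stratum D: (120/730)²·0.231·0.769/12 = 0.000400013
V̂(p̂_st) = 0.00157153; SE = √V̂ = 0.0396426

p̂_st ≈ 0.5406, SE ≈ 0.0396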